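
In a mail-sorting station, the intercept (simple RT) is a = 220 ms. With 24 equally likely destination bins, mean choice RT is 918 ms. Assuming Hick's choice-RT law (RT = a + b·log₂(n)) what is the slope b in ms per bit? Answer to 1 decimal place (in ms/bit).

24 alternatives carry log₂ 24 = 4.5850 bits; the choice cost is 918 − 220 = 698 ms, so b = 698/4.5850 = 152.237 ms/bit.

152.2 ms/bit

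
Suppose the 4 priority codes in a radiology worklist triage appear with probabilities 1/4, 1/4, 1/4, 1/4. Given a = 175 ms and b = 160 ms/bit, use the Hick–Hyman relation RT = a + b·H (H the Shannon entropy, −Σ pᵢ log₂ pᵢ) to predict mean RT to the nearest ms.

H = −Σ pᵢ log₂ pᵢ = 0.25·2 + 0.25·2 + 0.25·2 + 0.25·2 = 2.000 bits.
RT = 175 + 160 × 2.000 = 495.00 ms.

495 ms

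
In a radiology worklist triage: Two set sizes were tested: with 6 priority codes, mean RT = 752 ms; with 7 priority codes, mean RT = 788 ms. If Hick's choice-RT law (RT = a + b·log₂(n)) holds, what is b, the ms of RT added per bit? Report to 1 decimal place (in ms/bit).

161.9 ms/bit

b = (RT₂ − RT₁)/(log₂ n₂ − log₂ n₁) = (788 − 752)/(2.8074 − 2.5850) = 161.876 ms/bit.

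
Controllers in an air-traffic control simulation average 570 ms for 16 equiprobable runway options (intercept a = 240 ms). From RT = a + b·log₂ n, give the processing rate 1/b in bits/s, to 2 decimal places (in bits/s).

b = (570 − 240)/log₂ 16 = 330/4 = 82.500 ms per bit = 0.08250 s/bit; the reciprocal is 12.121 bits/s.

12.12 bits/s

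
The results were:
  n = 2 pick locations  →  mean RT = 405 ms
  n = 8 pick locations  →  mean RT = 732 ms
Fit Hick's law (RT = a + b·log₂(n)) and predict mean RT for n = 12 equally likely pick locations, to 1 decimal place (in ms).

Fit slope and intercept:
  b = (732 − 405) / (log₂ 8 − log₂ 2) = 327 / (3 − 1) = 163.500 ms/bit
  a = 405 − 163.500 × 1 = 241.500 ms
Then RT(12) = 241.500 + 163.500 × log₂ 12 = 241.500 + 163.500 × 3.5850 ≈ 827.641 ms.

827.6 ms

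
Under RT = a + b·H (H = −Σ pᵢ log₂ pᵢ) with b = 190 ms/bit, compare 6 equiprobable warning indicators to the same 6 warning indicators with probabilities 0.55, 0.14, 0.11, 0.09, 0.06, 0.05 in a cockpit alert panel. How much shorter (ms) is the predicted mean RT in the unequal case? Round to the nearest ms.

Equiprobable entropy H₀ = log₂ 6 = 2.5850 bits.
Skewed entropy H = −Σ pᵢ log₂ pᵢ = 1.9941 bits.
ΔRT = b·(H₀ − H) = 190 × 0.5909 = 112.27 ms.

112 ms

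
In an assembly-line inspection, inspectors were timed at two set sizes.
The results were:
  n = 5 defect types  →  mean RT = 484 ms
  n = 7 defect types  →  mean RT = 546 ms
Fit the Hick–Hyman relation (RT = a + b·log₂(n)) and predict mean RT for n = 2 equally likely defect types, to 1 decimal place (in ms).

RT is linear in log₂ n, so two points fix the line:
  b = (546 − 484) / (log₂ 7 − log₂ 5) = 62 / (2.8074 − 2.3219) = 127.723 ms/bit
  a = 484 − 127.723 × 2.3219 = 187.437 ms
Then RT(2) = 187.437 + 127.723 × log₂ 2 = 187.437 + 127.723 × 1 ≈ 315.160 ms.

315.2 ms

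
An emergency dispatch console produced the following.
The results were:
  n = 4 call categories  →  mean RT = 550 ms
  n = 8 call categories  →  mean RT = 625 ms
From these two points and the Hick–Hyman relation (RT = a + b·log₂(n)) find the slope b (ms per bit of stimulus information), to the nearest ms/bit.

75 ms/bit

The slope on a log₂ axis is (625 − 550) / (3 − 2) = 75 ms/bit.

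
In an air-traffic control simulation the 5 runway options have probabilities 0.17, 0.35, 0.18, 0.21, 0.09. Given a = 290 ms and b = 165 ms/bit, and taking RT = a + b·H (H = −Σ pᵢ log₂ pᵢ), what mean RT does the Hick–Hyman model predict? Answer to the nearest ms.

Entropy contributions −pᵢ log₂ pᵢ: 0.4346, 0.5301, 0.4453, 0.4728, 0.3127; sum H = 2.1955 bits.
RT = a + bH = 290 + 165·2.1955 = 652.25 ms.

652 ms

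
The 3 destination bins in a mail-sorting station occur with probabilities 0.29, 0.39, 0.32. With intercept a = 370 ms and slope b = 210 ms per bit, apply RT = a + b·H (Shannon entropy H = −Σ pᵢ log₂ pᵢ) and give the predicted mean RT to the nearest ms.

H = 0.29·log₂(1/0.29) + 0.39·log₂(1/0.39) + 0.32·log₂(1/0.32) = 1.5737 bits.
RT = 370 + 210 × 1.5737 = 700.48 ms.

700 ms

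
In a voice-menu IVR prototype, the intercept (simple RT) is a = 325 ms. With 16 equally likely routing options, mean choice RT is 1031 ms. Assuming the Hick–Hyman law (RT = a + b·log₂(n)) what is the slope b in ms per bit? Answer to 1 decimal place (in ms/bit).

log₂(16) = 4 bits.
b = (RT − a)/log₂ n = (1031 − 325) / 4 = 176.500 ms/bit.

176.5 ms/bit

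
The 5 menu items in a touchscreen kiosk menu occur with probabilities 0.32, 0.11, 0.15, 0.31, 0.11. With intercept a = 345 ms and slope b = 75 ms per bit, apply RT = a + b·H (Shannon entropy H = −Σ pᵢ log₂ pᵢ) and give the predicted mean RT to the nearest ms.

507 ms

H = 0.32·log₂(1/0.32) + 0.11·log₂(1/0.11) + 0.15·log₂(1/0.15) + 0.31·log₂(1/0.31) + 0.11·log₂(1/0.11) = 2.1609 bits.
RT = 345 + 75 × 2.1609 = 507.07 ms.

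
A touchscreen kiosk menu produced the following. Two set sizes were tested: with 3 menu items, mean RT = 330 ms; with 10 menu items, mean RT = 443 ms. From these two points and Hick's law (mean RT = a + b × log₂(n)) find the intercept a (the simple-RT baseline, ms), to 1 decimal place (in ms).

Slope: b = (443 − 330) / (log₂ 10 − log₂ 3) = 113/1.7370 = 65.056 ms/bit.
Intercept: a = 330 − 65.056·log₂(3) = 226.889 ms.

226.9 ms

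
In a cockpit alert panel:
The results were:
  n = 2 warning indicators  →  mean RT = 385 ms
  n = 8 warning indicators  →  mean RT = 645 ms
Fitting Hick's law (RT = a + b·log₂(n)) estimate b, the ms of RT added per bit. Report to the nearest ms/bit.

Slope: b = (645 − 385) / (log₂ 8 − log₂ 2) = 260/2.0000 = 130 ms/bit.

130 ms/bit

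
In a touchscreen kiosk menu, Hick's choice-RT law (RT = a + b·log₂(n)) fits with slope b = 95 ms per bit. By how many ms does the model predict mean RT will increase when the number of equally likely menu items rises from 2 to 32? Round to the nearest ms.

380 ms

ΔRT = (a + b log₂ n₂) − (a + b log₂ n₁) = b·(log₂ n₂ − log₂ n₁).
log₂(32) − log₂(2) = log₂(32/2) = log₂(16) = 4.
ΔRT = 95 × 4.0000 = 380.000 ms.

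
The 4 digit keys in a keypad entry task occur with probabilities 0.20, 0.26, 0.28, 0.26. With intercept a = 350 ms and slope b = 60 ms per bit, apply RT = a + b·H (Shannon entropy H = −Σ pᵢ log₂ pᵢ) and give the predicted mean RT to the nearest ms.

469 ms

H = 0.20·log₂(1/0.20) + 0.26·log₂(1/0.26) + 0.28·log₂(1/0.28) + 0.26·log₂(1/0.26) = 1.9892 bits.
RT = 350 + 60 × 1.9892 = 469.35 ms.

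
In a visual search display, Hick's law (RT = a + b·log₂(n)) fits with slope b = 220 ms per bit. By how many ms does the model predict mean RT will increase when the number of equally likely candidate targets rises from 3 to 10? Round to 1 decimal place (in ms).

The intercept a cancels: ΔRT = b·(log₂ n₂ − log₂ n₁) = b·log₂(n₂/n₁).
log₂(10) − log₂(3) = 3.3219 − 1.5850 = 1.7370.
ΔRT = 220 × 1.7370 = 382.132 ms.

382.1 ms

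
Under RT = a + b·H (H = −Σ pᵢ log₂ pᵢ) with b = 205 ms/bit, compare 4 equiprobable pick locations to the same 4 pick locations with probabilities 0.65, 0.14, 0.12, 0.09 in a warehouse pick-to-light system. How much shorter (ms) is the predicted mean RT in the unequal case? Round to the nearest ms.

Equiprobable entropy H₀ = log₂ 4 = 2.0000 bits.
Skewed entropy H = −Σ pᵢ log₂ pᵢ = 1.4808 bits.
ΔRT = b·(H₀ − H) = 205 × 0.5192 = 106.44 ms.

106 ms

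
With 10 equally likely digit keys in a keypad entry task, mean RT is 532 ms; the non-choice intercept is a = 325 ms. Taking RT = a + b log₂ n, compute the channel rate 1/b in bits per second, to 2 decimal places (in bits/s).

16.05 bits/s

b = (532 − 325)/log₂ 10 = 207/3.3219 = 62.313 ms per bit = 0.06231 s/bit; the reciprocal is 16.048 bits/s.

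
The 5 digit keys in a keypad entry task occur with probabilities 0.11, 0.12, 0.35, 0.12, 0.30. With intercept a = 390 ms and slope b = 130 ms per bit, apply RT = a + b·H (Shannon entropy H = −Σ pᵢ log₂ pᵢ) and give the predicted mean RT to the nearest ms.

H = 0.11·log₂(1/0.11) + 0.12·log₂(1/0.12) + 0.35·log₂(1/0.35) + 0.12·log₂(1/0.12) + 0.30·log₂(1/0.30) = 2.1356 bits.
RT = 390 + 130 × 2.1356 = 667.63 ms.

668 ms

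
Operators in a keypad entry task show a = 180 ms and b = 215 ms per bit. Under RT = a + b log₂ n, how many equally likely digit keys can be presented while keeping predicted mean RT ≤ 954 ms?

12

Set 180 + 215·log₂ n ≤ 954 → log₂ n ≤ (954 − 180)/215 = 3.6000.
So n ≤ 2^3.6000 = 12.126; the largest integer n is 12.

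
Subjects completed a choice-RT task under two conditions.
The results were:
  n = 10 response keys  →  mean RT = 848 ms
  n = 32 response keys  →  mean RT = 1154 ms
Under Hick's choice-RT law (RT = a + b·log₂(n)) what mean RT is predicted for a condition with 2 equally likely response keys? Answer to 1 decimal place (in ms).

424.6 ms

Solve the two-equation system in a and b:
  b = (1154 − 848) / (log₂ 32 − log₂ 10) = 306 / (5 − 3.3219) = 182.352 ms/bit
  a = 848 − 182.352 × 3.3219 = 242.239 ms
Then RT(2) = 242.239 + 182.352 × log₂ 2 = 242.239 + 182.352 × 1 ≈ 424.591 ms.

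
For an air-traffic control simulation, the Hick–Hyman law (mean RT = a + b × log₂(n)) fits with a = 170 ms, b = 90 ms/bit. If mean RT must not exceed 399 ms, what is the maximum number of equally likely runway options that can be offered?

5

90·log₂ n ≤ 399 − 170 = 229, giving log₂ n ≤ 2.5444 and n ≤ 5.834. The largest whole number is 5.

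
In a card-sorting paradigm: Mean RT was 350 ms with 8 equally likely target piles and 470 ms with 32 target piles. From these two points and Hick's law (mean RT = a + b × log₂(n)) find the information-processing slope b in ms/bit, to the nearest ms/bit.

Slope: b = (470 − 350) / (log₂ 32 − log₂ 8) = 120/2.0000 = 60 ms/bit.

60 ms/bit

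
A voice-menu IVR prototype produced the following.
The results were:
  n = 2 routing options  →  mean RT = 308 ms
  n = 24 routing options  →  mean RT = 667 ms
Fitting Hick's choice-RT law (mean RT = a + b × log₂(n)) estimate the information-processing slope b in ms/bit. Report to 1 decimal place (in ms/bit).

100.1 ms/bit

The slope on a log₂ axis is (667 − 308) / (4.5850 − 1) = 100.141 ms/bit.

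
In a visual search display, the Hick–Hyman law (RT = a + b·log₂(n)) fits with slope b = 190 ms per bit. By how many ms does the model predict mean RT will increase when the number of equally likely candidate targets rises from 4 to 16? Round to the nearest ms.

The intercept a cancels: ΔRT = b·(log₂ n₂ − log₂ n₁) = b·log₂(n₂/n₁).
log₂(16) − log₂(4) = log₂(16/4) = log₂(4) = 2.
ΔRT = 190 × 2.0000 = 380.000 ms.

380 ms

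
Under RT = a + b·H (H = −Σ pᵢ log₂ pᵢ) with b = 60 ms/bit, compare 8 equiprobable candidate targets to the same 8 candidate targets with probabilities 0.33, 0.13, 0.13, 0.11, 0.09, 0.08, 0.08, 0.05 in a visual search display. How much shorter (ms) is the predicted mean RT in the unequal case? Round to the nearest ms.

15 ms

Equiprobable entropy H₀ = log₂ 8 = 3.0000 bits.
Skewed entropy H = −Σ pᵢ log₂ pᵢ = 2.7552 bits.
ΔRT = b·(H₀ − H) = 60 × 0.2448 = 14.69 ms.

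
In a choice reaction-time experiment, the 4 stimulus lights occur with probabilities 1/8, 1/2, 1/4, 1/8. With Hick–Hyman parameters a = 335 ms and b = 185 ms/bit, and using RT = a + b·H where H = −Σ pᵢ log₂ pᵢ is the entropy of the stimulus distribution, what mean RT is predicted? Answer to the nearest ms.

H = −Σ pᵢ log₂ pᵢ = 0.125·3 + 0.5·1 + 0.25·2 + 0.125·3 = 1.750 bits.
RT = 335 + 185 × 1.750 = 658.75 ms.

659 ms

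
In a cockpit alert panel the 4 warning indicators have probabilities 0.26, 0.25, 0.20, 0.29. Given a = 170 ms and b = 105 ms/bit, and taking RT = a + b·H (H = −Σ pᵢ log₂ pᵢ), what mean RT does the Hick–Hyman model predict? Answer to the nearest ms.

H = 0.26·log₂(1/0.26) + 0.25·log₂(1/0.25) + 0.20·log₂(1/0.20) + 0.29·log₂(1/0.29) = 1.9876 bits.
RT = 170 + 105 × 1.9876 = 378.70 ms.

379 ms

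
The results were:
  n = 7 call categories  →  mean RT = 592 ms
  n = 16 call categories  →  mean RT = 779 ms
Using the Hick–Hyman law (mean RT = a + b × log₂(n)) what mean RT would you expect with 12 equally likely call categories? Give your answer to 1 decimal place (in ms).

Solve the two-equation system in a and b:
  b = (779 − 592) / (log₂ 16 − log₂ 7) = 187 / (4 − 2.8074) = 156.794 ms/bit
  a = 592 − 156.794 × 2.8074 = 151.823 ms
Then RT(12) = 151.823 + 156.794 × log₂ 12 = 151.823 + 156.794 × 3.5850 ≈ 713.924 ms.

713.9 ms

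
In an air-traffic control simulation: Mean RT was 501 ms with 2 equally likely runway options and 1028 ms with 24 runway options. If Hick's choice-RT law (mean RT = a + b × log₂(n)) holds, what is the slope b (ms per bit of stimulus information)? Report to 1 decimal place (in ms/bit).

147.0 ms/bit

Slope: b = (1028 − 501) / (log₂ 24 − log₂ 2) = 527/3.5850 = 147.003 ms/bit.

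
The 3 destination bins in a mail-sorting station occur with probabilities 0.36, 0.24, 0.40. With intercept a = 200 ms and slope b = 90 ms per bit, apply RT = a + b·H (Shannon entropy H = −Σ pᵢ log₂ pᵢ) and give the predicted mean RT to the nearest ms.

340 ms

H = 0.36·log₂(1/0.36) + 0.24·log₂(1/0.24) + 0.40·log₂(1/0.40) = 1.5535 bits.
RT = 200 + 90 × 1.5535 = 339.82 ms.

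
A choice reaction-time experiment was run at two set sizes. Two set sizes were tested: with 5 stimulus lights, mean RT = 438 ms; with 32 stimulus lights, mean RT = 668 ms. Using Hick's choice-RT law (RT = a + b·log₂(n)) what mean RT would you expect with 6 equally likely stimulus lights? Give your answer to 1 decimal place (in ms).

460.6 ms

RT is linear in log₂ n, so two points fix the line:
  b = (668 − 438) / (log₂ 32 − log₂ 5) = 230 / (5 − 2.3219) = 85.883 ms/bit
  a = 438 − 85.883 × 2.3219 = 238.587 ms
Then RT(6) = 238.587 + 85.883 × log₂ 6 = 238.587 + 85.883 × 2.5850 ≈ 460.590 ms.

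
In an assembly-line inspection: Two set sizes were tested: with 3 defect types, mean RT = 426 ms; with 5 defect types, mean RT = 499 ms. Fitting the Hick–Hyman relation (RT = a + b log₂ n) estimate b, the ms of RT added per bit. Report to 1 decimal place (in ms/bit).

The slope on a log₂ axis is (499 − 426) / (2.3219 − 1.5850) = 99.055 ms/bit.

99.1 ms/bit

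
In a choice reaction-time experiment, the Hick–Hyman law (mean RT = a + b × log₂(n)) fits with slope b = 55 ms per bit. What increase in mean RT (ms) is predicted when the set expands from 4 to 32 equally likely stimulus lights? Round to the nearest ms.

165 ms

ΔRT = (a + b log₂ n₂) − (a + b log₂ n₁) = b·(log₂ n₂ − log₂ n₁).
log₂(32) − log₂(4) = log₂(32/4) = log₂(8) = 3.
ΔRT = 55 × 3.0000 = 165.000 ms.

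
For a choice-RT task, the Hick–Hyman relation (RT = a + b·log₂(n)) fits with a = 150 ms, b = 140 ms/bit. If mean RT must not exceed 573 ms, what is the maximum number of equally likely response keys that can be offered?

Information budget: (573 − 150)/140 = 3.0214 bits, so n ≤ 2^3.0214 = 8.120 → at most 8.

8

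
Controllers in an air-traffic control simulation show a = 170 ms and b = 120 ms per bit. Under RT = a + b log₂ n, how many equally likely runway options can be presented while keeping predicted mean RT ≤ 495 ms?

120·log₂ n ≤ 495 − 170 = 325, giving log₂ n ≤ 2.7083 and n ≤ 6.536. The largest whole number is 6.

6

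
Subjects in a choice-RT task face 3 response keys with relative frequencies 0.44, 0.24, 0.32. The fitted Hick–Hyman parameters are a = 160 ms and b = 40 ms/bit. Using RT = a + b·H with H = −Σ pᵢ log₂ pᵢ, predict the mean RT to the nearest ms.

Entropy contributions −pᵢ log₂ pᵢ: 0.5211, 0.4941, 0.5260; sum H = 1.5413 bits.
RT = a + bH = 160 + 40·1.5413 = 221.65 ms.

222 ms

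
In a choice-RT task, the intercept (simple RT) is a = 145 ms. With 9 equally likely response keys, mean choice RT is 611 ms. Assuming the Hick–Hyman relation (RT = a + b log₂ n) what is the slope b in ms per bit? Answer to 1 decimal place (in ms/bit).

b = (611 − 145) / log₂(9) = 466 / 3.1699 = 147.007 ms/bit.

147.0 ms/bit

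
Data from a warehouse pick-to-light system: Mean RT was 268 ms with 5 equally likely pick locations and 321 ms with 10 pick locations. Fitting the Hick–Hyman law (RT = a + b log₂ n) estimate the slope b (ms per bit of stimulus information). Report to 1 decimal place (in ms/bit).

b = (RT₂ − RT₁)/(log₂ n₂ − log₂ n₁) = (321 − 268)/(3.3219 − 2.3219) = 53.000 ms/bit.

53.0 ms/bit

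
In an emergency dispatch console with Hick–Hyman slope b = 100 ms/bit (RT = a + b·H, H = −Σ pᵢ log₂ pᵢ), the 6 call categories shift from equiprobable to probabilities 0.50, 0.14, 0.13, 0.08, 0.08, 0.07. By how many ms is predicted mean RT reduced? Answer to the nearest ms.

45 ms

Equiprobable entropy H₀ = log₂ 6 = 2.5850 bits.
Skewed entropy H = −Σ pᵢ log₂ pᵢ = 2.1313 bits.
ΔRT = b·(H₀ − H) = 100 × 0.4536 = 45.36 ms.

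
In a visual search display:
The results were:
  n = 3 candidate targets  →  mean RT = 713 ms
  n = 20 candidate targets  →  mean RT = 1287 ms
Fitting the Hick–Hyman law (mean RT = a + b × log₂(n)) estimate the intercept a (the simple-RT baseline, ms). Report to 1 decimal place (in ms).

380.6 ms

Slope: b = (1287 − 713) / (log₂ 20 − log₂ 3) = 574/2.7370 = 209.721 ms/bit.
Intercept: a = 713 − 209.721·log₂(3) = 380.600 ms.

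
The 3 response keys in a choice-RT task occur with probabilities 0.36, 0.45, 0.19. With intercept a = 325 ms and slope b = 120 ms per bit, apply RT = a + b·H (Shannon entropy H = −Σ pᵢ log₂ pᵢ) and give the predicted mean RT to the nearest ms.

Entropy contributions −pᵢ log₂ pᵢ: 0.5306, 0.5184, 0.4552; sum H = 1.5042 bits.
RT = a + bH = 325 + 120·1.5042 = 505.51 ms.

506 ms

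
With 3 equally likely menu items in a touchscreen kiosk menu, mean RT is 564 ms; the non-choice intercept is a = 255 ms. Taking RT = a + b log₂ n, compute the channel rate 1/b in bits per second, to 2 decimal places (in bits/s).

5.13 bits/s

Choice component = 564 − 255 = 309 ms over log₂(3) = 1.5850 bits.
b = 309 / 1.5850 = 194.957 ms/bit, so 1/b = 5.129 bits/s.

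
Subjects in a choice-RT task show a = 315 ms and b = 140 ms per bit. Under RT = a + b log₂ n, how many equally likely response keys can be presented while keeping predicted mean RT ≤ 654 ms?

Information budget: (654 − 315)/140 = 2.4214 bits, so n ≤ 2^2.4214 = 5.357 → at most 5.

5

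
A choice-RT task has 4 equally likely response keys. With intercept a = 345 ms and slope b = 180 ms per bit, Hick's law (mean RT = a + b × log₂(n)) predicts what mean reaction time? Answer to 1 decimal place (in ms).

705.0 ms

log₂(4) = 2 bits, so RT = 345 + 180 × 2 ≈ 705.000 ms.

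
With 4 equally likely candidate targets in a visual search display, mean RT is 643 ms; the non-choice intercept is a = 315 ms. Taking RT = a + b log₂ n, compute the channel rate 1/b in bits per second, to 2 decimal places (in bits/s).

Choice component = 643 − 315 = 328 ms over log₂(4) = 2 bits.
b = 328 / 2 = 164.000 ms/bit, so 1/b = 6.098 bits/s.

6.10 bits/s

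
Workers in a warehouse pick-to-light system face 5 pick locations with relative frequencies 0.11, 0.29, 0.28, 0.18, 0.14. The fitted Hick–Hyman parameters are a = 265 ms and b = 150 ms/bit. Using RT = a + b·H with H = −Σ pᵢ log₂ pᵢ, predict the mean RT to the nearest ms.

599 ms

Entropy contributions −pᵢ log₂ pᵢ: 0.3503, 0.5179, 0.5142, 0.4453, 0.3971; sum H = 2.2248 bits.
RT = a + bH = 265 + 150·2.2248 = 598.72 ms.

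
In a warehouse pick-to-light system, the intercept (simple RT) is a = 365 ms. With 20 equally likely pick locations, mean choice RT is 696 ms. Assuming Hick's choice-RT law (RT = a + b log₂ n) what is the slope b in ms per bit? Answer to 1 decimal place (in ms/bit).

log₂(20) = 4.3219 bits.
b = (RT − a)/log₂ n = (696 − 365) / 4.3219 = 76.586 ms/bit.

76.6 ms/bit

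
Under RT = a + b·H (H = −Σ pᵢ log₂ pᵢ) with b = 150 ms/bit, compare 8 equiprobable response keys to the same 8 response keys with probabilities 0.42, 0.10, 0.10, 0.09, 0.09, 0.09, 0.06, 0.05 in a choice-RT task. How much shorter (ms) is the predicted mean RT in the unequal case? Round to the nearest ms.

Equiprobable entropy H₀ = log₂ 8 = 3.0000 bits.
Skewed entropy H = −Σ pᵢ log₂ pᵢ = 2.5876 bits.
ΔRT = b·(H₀ − H) = 150 × 0.4124 = 61.86 ms.

62 ms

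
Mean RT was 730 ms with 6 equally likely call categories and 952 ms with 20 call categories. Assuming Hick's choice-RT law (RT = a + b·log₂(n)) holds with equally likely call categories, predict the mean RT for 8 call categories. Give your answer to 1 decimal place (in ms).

783.0 ms

Solve the two-equation system in a and b:
  b = (952 − 730) / (log₂ 20 − log₂ 6) = 222 / (4.3219 − 2.5850) = 127.809 ms/bit
  a = 730 − 127.809 × 2.5850 = 399.618 ms
Then RT(8) = 399.618 + 127.809 × log₂ 8 = 399.618 + 127.809 × 3 ≈ 783.046 ms.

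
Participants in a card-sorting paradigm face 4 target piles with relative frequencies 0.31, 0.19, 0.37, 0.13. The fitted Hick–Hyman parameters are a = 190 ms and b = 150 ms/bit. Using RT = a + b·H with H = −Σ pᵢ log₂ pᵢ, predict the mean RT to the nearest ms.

474 ms

H = 0.31·log₂(1/0.31) + 0.19·log₂(1/0.19) + 0.37·log₂(1/0.37) + 0.13·log₂(1/0.13) = 1.8924 bits.
RT = 190 + 150 × 1.8924 = 473.86 ms.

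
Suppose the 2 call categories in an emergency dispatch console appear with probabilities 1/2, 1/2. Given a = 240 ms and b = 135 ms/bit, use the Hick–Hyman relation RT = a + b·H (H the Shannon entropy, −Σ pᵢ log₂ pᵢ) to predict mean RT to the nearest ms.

375 ms

Each term −pᵢ log₂ pᵢ: 0.5·1 + 0.5·1; summed, H = 1.000 bits.
Mean RT = a + bH = 240 + 135·1.000 = 375.00 ms.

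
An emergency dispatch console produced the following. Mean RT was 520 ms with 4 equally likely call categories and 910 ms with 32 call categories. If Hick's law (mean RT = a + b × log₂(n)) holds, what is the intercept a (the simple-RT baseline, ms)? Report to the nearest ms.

b = (RT₂ − RT₁)/(log₂ n₂ − log₂ n₁) = (910 − 520)/(5 − 2) = 130 ms/bit.
a = RT₁ − b·log₂ n₁ = 520 − 130 × 2 = 260.000 ms.

260 ms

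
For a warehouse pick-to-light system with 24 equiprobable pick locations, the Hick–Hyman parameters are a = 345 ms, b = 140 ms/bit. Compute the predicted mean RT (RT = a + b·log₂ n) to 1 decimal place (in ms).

log₂(24) = 4.5850 bits, so RT = 345 + 140 × 4.5850 ≈ 986.895 ms.

986.9 ms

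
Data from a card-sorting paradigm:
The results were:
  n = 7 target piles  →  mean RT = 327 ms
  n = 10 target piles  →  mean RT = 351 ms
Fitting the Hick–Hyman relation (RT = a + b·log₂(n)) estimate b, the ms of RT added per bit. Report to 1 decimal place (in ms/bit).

The slope on a log₂ axis is (351 − 327) / (3.3219 − 2.8074) = 46.641 ms/bit.

46.6 ms/bit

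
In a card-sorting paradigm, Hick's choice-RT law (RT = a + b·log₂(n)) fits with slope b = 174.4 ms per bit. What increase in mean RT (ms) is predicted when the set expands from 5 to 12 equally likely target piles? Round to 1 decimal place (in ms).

ΔRT = (a + b log₂ n₂) − (a + b log₂ n₁) = b·(log₂ n₂ − log₂ n₁).
log₂(12) − log₂(5) = 3.5850 − 2.3219 = 1.2630.
ΔRT = 174.4 × 1.2630 = 220.273 ms.

220.3 ms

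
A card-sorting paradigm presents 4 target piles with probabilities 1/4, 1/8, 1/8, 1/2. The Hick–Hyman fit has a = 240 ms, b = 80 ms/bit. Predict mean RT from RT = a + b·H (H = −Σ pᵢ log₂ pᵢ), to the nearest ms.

380 ms

H = −Σ pᵢ log₂ pᵢ = 0.25·2 + 0.125·3 + 0.125·3 + 0.5·1 = 1.750 bits.
RT = 240 + 80 × 1.750 = 380.00 ms.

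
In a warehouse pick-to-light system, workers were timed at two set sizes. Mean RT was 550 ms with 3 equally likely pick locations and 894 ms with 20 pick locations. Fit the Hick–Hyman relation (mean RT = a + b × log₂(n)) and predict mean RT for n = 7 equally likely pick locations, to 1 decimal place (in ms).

Solve the two-equation system in a and b:
  b = (894 − 550) / (log₂ 20 − log₂ 3) = 344 / (4.3219 − 1.5850) = 125.687 ms/bit
  a = 550 − 125.687 × 1.5850 = 350.791 ms
Then RT(7) = 350.791 + 125.687 × log₂ 7 = 350.791 + 125.687 × 2.8074 ≈ 703.638 ms.

703.6 ms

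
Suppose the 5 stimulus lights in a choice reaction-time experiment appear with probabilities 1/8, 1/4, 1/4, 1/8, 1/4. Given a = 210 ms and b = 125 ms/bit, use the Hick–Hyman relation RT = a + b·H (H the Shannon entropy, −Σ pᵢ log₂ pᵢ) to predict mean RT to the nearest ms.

Each term −pᵢ log₂ pᵢ: 0.125·3 + 0.25·2 + 0.25·2 + 0.125·3 + 0.25·2; summed, H = 2.250 bits.
Mean RT = a + bH = 210 + 125·2.250 = 491.25 ms.

491 ms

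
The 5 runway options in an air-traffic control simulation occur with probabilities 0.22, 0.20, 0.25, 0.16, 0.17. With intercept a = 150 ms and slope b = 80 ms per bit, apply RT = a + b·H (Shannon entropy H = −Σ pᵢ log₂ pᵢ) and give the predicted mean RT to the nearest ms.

334 ms

Entropy contributions −pᵢ log₂ pᵢ: 0.4806, 0.4644, 0.5000, 0.4230, 0.4346; sum H = 2.3026 bits.
RT = a + bH = 150 + 80·2.3026 = 334.21 ms.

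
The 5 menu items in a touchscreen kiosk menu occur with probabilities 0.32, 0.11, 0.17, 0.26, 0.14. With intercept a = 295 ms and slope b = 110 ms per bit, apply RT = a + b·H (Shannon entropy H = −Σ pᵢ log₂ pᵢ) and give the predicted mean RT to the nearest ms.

538 ms

Entropy contributions −pᵢ log₂ pᵢ: 0.5260, 0.3503, 0.4346, 0.5053, 0.3971; sum H = 2.2133 bits.
RT = a + bH = 295 + 110·2.2133 = 538.46 ms.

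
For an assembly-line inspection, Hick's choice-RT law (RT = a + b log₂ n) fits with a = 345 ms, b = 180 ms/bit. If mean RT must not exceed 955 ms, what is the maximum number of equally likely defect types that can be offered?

Information budget: (955 − 345)/180 = 3.3889 bits, so n ≤ 2^3.3889 = 10.475 → at most 10.

10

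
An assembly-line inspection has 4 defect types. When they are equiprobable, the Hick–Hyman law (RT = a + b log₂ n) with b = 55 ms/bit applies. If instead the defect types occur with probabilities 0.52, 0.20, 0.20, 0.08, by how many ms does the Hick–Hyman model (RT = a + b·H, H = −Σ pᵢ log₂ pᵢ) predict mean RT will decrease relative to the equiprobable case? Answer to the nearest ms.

16 ms

The RT saving is b·ΔH. Equiprobable H₀ = log₂(4) = 2.0000 bits; with the given probabilities H = 1.7109 bits.
b·(H₀ − H) = 55 × (2.0000 − 1.7109) = 15.90 ms.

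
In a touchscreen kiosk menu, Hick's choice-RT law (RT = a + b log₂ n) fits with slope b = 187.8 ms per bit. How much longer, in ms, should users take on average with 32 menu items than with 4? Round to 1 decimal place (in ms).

ΔRT = (a + b log₂ n₂) − (a + b log₂ n₁) = b·(log₂ n₂ − log₂ n₁).
log₂(32) − log₂(4) = log₂(32/4) = log₂(8) = 3.
ΔRT = 187.8 × 3.0000 = 563.400 ms.

563.4 ms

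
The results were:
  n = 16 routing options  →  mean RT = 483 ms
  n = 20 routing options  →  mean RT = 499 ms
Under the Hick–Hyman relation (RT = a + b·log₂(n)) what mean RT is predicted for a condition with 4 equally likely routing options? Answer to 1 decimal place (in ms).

RT is linear in log₂ n, so two points fix the line:
  b = (499 − 483) / (log₂ 20 − log₂ 16) = 16 / (4.3219 − 4) = 49.701 ms/bit
  a = 483 − 49.701 × 4 = 284.198 ms
Then RT(4) = 284.198 + 49.701 × log₂ 4 = 284.198 + 49.701 × 2 ≈ 383.599 ms.

383.6 ms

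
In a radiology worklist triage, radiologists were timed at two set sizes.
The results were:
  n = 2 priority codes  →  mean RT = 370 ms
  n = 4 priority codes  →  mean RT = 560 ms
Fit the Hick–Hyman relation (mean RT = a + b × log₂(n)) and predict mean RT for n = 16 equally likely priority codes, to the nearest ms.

RT is linear in log₂ n, so two points fix the line:
  b = (560 − 370) / (log₂ 4 − log₂ 2) = 190 / (2 − 1) = 190 ms/bit
  a = 370 − 190 × 1 = 180 ms
Then RT(16) = 180 + 190 × log₂ 16 = 180 + 190 × 4 ≈ 940.000 ms.

940 ms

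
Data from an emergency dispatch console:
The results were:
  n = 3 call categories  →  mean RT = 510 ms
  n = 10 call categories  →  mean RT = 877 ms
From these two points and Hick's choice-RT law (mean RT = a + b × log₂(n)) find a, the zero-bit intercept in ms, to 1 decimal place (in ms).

175.1 ms

Slope: b = (877 − 510) / (log₂ 10 − log₂ 3) = 367/1.7370 = 211.288 ms/bit.
Intercept: a = 510 − 211.288·log₂(3) = 175.116 ms.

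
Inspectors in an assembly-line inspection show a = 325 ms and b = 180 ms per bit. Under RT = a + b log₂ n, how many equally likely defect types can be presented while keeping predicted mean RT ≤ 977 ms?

12

Set 325 + 180·log₂ n ≤ 977 → log₂ n ≤ (977 − 325)/180 = 3.6222.
So n ≤ 2^3.6222 = 12.314; the largest integer n is 12.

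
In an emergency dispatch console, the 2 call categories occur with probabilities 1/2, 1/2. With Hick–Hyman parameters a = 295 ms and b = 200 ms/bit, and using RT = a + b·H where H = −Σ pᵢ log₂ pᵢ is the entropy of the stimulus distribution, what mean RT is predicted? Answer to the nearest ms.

Each term −pᵢ log₂ pᵢ: 0.5·1 + 0.5·1; summed, H = 1.000 bits.
Mean RT = a + bH = 295 + 200·1.000 = 495.00 ms.

495 ms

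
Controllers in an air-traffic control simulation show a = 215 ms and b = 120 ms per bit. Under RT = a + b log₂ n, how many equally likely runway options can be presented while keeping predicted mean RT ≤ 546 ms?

120·log₂ n ≤ 546 − 215 = 331, giving log₂ n ≤ 2.7583 and n ≤ 6.766. The largest whole number is 6.

6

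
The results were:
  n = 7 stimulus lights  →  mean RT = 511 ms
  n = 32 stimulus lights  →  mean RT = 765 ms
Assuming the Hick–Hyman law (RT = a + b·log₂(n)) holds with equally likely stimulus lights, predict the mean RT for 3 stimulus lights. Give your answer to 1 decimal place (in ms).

Fit slope and intercept:
  b = (765 − 511) / (log₂ 32 − log₂ 7) = 254 / (5 − 2.8074) = 115.842 ms/bit
  a = 511 − 115.842 × 2.8074 = 185.791 ms
Then RT(3) = 185.791 + 115.842 × log₂ 3 = 185.791 + 115.842 × 1.5850 ≈ 369.396 ms.

369.4 ms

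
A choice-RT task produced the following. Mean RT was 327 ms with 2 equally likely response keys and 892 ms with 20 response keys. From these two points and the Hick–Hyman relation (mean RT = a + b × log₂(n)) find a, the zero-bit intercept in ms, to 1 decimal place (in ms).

b = (RT₂ − RT₁)/(log₂ n₂ − log₂ n₁) = (892 − 327)/(4.3219 − 1) = 170.082 ms/bit.
a = RT₁ − b·log₂ n₁ = 327 − 170.082 × 1 = 156.918 ms.

156.9 ms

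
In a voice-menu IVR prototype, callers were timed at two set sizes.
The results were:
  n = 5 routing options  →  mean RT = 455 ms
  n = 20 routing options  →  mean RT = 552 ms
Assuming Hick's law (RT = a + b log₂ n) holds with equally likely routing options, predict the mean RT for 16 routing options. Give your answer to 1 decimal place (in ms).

536.4 ms

RT is linear in log₂ n, so two points fix the line:
  b = (552 − 455) / (log₂ 20 − log₂ 5) = 97 / (4.3219 − 2.3219) = 48.500 ms/bit
  a = 455 − 48.500 × 2.3219 = 342.386 ms
Then RT(16) = 342.386 + 48.500 × log₂ 16 = 342.386 + 48.500 × 4 ≈ 536.386 ms.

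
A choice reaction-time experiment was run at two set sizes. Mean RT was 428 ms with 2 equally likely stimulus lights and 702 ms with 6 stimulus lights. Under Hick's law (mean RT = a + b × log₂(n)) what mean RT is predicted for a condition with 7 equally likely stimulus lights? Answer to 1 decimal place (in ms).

740.4 ms

Fit slope and intercept:
  b = (702 − 428) / (log₂ 6 − log₂ 2) = 274 / (2.5850 − 1) = 172.875 ms/bit
  a = 428 − 172.875 × 1 = 255.125 ms
Then RT(7) = 255.125 + 172.875 × log₂ 7 = 255.125 + 172.875 × 2.8074 ≈ 740.446 ms.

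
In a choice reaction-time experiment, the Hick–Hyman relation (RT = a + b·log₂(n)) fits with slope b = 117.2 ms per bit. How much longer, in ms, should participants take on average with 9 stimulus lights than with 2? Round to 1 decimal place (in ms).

254.3 ms

Only the slope matters, since a is common to both: ΔRT = b·log₂(n₂/n₁).
log₂(9) − log₂(2) = 3.1699 − 1 = 2.1699.
ΔRT = 117.2 × 2.1699 = 254.315 ms.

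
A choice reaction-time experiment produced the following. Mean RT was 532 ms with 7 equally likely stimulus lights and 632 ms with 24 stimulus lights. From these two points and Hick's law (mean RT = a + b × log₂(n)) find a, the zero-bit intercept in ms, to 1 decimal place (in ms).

374.1 ms

Slope: b = (632 − 532) / (log₂ 24 − log₂ 7) = 100/1.7776 = 56.255 ms/bit.
Intercept: a = 532 − 56.255·log₂(7) = 374.071 ms.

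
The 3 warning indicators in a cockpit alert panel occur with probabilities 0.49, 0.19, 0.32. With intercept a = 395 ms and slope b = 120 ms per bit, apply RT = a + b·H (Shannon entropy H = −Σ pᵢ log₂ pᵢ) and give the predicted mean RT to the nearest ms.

573 ms

Entropy contributions −pᵢ log₂ pᵢ: 0.5043, 0.4552, 0.5260; sum H = 1.4855 bits.
RT = a + bH = 395 + 120·1.4855 = 573.27 ms.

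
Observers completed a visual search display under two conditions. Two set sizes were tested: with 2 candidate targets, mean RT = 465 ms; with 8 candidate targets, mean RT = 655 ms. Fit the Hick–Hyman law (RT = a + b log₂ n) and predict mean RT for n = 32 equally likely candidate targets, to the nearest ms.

Solve the two-equation system in a and b:
  b = (655 − 465) / (log₂ 8 − log₂ 2) = 190 / (3 − 1) = 95 ms/bit
  a = 465 − 95 × 1 = 370 ms
Then RT(32) = 370 + 95 × log₂ 32 = 370 + 95 × 5 ≈ 845.000 ms.

845 ms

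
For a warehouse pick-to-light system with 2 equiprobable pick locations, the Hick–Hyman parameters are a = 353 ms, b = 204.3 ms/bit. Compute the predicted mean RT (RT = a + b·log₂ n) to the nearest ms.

557 ms

log₂(2) = 1 bits, so RT = 353 + 204.3 × 1 ≈ 557.300 ms.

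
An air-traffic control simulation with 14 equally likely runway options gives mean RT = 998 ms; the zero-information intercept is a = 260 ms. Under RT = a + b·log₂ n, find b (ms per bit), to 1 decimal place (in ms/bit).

193.8 ms/bit

14 alternatives carry log₂ 14 = 3.8074 bits; the choice cost is 998 − 260 = 738 ms, so b = 738/3.8074 = 193.835 ms/bit.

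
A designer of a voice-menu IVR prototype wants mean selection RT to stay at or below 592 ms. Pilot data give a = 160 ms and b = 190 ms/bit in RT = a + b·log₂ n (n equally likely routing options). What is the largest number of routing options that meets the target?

4

Information budget: (592 − 160)/190 = 2.2737 bits, so n ≤ 2^2.2737 = 4.836 → at most 4.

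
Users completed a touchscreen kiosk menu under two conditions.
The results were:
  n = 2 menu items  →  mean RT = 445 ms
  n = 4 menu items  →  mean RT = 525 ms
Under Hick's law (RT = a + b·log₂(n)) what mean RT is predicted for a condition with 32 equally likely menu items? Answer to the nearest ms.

With log₂ n on the abscissa the relation is linear; from the two conditions:
  b = (525 − 445) / (log₂ 4 − log₂ 2) = 80 / (2 − 1) = 80 ms/bit
  a = 445 − 80 × 1 = 365 ms
Then RT(32) = 365 + 80 × log₂ 32 = 365 + 80 × 5 ≈ 765.000 ms.

765 ms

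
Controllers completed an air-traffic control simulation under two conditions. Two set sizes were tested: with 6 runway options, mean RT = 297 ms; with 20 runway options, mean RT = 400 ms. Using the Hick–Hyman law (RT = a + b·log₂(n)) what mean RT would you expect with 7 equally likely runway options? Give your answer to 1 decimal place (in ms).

RT is linear in log₂ n, so two points fix the line:
  b = (400 − 297) / (log₂ 20 − log₂ 6) = 103 / (4.3219 − 2.5850) = 59.299 ms/bit
  a = 297 − 59.299 × 2.5850 = 143.715 ms
Then RT(7) = 143.715 + 59.299 × log₂ 7 = 143.715 + 59.299 × 2.8074 ≈ 310.188 ms.

310.2 ms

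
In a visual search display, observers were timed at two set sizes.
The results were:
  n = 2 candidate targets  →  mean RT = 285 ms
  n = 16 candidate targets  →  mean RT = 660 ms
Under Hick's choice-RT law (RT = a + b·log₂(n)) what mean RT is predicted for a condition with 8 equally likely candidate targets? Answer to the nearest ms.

RT is linear in log₂ n, so two points fix the line:
  b = (660 − 285) / (log₂ 16 − log₂ 2) = 375 / (4 − 1) = 125 ms/bit
  a = 285 − 125 × 1 = 160 ms
Then RT(8) = 160 + 125 × log₂ 8 = 160 + 125 × 3 ≈ 535.000 ms.

535 ms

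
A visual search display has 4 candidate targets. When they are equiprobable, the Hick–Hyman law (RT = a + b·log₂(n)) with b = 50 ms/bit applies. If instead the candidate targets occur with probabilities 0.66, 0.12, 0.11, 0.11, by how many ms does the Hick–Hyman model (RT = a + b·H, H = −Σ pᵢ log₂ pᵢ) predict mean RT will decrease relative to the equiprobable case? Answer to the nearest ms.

Equiprobable entropy H₀ = log₂ 4 = 2.0000 bits.
Skewed entropy H = −Σ pᵢ log₂ pᵢ = 1.4633 bits.
ΔRT = b·(H₀ − H) = 50 × 0.5367 = 26.84 ms.

27 ms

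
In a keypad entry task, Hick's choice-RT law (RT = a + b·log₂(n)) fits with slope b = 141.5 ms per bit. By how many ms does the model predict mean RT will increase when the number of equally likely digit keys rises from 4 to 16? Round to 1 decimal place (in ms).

ΔRT = (a + b log₂ n₂) − (a + b log₂ n₁) = b·(log₂ n₂ − log₂ n₁).
log₂(16) − log₂(4) = log₂(16/4) = log₂(4) = 2.
ΔRT = 141.5 × 2.0000 = 283.000 ms.

283.0 ms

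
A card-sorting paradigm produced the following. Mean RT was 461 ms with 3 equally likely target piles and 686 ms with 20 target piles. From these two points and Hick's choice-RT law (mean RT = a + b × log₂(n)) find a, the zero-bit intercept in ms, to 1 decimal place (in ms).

The slope on a log₂ axis is (686 − 461) / (4.3219 − 1.5850) = 82.208 ms/bit.
Intercept: a = 461 − 82.208·log₂(3) = 330.704 ms.

330.7 ms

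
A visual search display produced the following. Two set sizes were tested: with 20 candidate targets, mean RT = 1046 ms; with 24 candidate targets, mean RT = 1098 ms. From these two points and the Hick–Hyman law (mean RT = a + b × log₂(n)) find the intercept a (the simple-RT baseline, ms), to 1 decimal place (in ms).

191.6 ms

Slope: b = (1098 − 1046) / (log₂ 24 − log₂ 20) = 52/0.2630 = 197.693 ms/bit.
a = RT₁ − b·log₂ n₁ = 1046 − 197.693 × 4.3219 = 191.586 ms.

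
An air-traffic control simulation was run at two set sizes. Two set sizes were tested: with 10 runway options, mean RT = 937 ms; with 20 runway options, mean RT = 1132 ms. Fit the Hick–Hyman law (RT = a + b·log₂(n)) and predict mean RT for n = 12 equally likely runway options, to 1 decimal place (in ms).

Solve the two-equation system in a and b:
  b = (1132 − 937) / (log₂ 20 − log₂ 10) = 195 / (4.3219 − 3.3219) = 195.000 ms/bit
  a = 937 − 195.000 × 3.3219 = 289.224 ms
Then RT(12) = 289.224 + 195.000 × log₂ 12 = 289.224 + 195.000 × 3.5850 ≈ 988.292 ms.

988.3 ms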